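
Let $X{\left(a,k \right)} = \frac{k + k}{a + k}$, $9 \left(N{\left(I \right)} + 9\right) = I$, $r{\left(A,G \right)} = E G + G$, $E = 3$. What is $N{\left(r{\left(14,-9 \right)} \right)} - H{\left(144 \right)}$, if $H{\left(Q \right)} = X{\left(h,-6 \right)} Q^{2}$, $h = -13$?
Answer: $- \frac{249079}{19} \approx -13109.0$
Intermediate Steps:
$r{\left(A,G \right)} = 4 G$ ($r{\left(A,G \right)} = 3 G + G = 4 G$)
$N{\left(I \right)} = -9 + \frac{I}{9}$
$X{\left(a,k \right)} = \frac{2 k}{a + k}$
$H{\left(Q \right)} = \frac{12 Q^{2}}{19}$ ($H{\left(Q \right)} = 2 \left(-6\right) \frac{1}{-13 - 6} Q^{2} = 2 \left(-6\right) \frac{1}{-19} Q^{2} = 2 \left(-6\right) \left(- \frac{1}{19}\right) Q^{2} = \frac{12 Q^{2}}{19}$)
$N{\left(r{\left(14,-9 \right)} \right)} - H{\left(144 \right)} = \left(-9 + \frac{4 \left(-9\right)}{9}\right) - \frac{12 \cdot 144^{2}}{19} = \left(-9 + \frac{1}{9} \left(-36\right)\right) - \frac{12}{19} \cdot 20736 = \left(-9 - 4\right) - \frac{248832}{19} = -13 - \frac{248832}{19} = - \frac{249079}{19}$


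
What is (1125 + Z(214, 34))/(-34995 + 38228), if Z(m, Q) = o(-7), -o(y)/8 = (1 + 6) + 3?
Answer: 1045/3233 ≈ 0.32323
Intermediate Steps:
o(y) = -80 (o(y) = -8*((1 + 6) + 3) = -8*(7 + 3) = -8*10 = -80)
Z(m, Q) = -80
(1125 + Z(214, 34))/(-34995 + 38228) = (1125 - 80)/(-34995 + 38228) = 1045/3233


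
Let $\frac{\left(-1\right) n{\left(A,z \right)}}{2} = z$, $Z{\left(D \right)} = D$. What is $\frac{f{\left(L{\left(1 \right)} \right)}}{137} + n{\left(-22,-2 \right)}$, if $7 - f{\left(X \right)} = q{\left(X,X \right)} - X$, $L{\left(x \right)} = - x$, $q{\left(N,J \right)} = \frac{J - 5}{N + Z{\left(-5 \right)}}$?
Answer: $\frac{553}{137} \approx 4.0365$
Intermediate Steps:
$q{\left(N,J \right)} = \frac{-5 + J}{-5 + N}$ ($q{\left(N,J \right)} = \frac{J - 5}{N - 5} = \frac{-5 + J}{-5 + N}$)
$n{\left(A,z \right)} = - 2 z$
$f{\left(X \right)} = 6 + X$ ($f{\left(X \right)} = 7 - \left(\frac{-5 + X}{-5 + X} - X\right) = 7 - \left(1 - X\right) = 7 + \left(-1 + X\right) = 6 + X$)
$\frac{f{\left(L{\left(1 \right)} \right)}}{137} + n{\left(-22,-2 \right)} = \frac{6 - 1}{137} - -4 = \left(6 - 1\right) \frac{1}{137} + 4 = 5 \cdot \frac{1}{137} + 4 = \frac{5}{137} + 4 = \frac{553}{137}$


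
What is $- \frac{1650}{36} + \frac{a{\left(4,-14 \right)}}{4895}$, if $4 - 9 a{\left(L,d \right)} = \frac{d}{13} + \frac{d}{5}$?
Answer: $- \frac{262493351}{5727150} \approx -45.833$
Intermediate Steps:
$a{\left(L,d \right)} = \frac{4}{9} - \frac{2 d}{65}$ ($a{\left(L,d \right)} = \frac{4}{9} - \frac{\frac{d}{13} + \frac{d}{5}}{9} = \frac{4}{9} - \frac{\frac{18}{65} d}{9} = \frac{4}{9} - \frac{2 d}{65}$)
$- \frac{1650}{36} + \frac{a{\left(4,-14 \right)}}{4895} = - \frac{1650}{36} + \frac{\frac{4}{9} - - \frac{28}{65}}{4895} = \left(-1650\right) \frac{1}{36} + \left(\frac{4}{9} + \frac{28}{65}\right) \frac{1}{4895} = - \frac{275}{6} + \frac{512}{585} \cdot \frac{1}{4895} = - \frac{275}{6} + \frac{512}{2863575} = - \frac{262493351}{5727150}$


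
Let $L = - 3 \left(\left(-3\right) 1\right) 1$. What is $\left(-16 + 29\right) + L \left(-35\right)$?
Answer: $-302$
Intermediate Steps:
$L = 9$ ($L = \left(-3\right) \left(-3\right) 1 = 9 \cdot 1 = 9$)
$\left(-16 + 29\right) + L \left(-35\right) = \left(-16 + 29\right) + 9 \left(-35\right) = 13 - 315 = -302$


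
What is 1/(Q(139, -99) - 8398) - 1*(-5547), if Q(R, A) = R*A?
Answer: 122915972/22159 ≈ 5547.0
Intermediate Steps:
Q(R, A) = A*R
1/(Q(139, -99) - 8398) - 1*(-5547) = 1/(-99*139 - 8398) - 1*(-5547) = 1/(-13761 - 8398) + 5547 = 1/(-22159) + 5547 = -1/22159 + 5547 = 122915972/22159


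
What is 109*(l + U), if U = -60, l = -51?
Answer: -12099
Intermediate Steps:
109*(l + U) = 109*(-51 - 60) = 109*(-111) = -12099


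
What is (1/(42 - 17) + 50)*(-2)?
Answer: -2502/25 ≈ -100.08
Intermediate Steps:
(1/(42 - 17) + 50)*(-2) = (1/25 + 50)*(-2) = (1251/25)*(-2) = -2502/25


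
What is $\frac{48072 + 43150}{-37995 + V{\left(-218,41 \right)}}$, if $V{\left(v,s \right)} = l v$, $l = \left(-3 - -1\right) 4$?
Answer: $- \frac{91222}{36251} \approx -2.5164$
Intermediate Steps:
$l = -8$ ($l = \left(-3 + 1\right) 4 = \left(-2\right) 4 = -8$)
$V{\left(v,s \right)} = - 8 v$
$\frac{48072 + 43150}{-37995 + V{\left(-218,41 \right)}} = \frac{48072 + 43150}{-37995 - -1744} = \frac{91222}{-37995 + 1744} = \frac{91222}{-36251} = 91222 \left(- \frac{1}{36251}\right) = - \frac{91222}{36251}$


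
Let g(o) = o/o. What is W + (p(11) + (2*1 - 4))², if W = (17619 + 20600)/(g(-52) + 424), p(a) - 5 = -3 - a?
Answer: 89644/425 ≈ 210.93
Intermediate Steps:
g(o) = 1
p(a) = 2 - a (p(a) = 5 + (-3 - a) = 2 - a)
W = 38219/425 (W = (17619 + 20600)/(1 + 424) = 38219/425 ≈ 89.927)
W + (p(11) + (2*1 - 4))² = 38219/425 + ((2 - 1*11) + (2*1 - 4))² = 38219/425 + ((2 - 11) + (2 - 4))² = 38219/425 + (-9 - 2)² = 38219/425 + (-11)² = 38219/425 + 121 = 89644/425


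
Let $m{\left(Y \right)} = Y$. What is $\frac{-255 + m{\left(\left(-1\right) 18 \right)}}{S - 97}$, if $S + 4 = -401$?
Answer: $\frac{273}{502} \approx 0.54383$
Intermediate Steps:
$S = -405$ ($S = -4 - 401 = -405$)
$\frac{-255 + m{\left(\left(-1\right) 18 \right)}}{S - 97} = \frac{-255 - 18}{-405 - 97} = \frac{-255 - 18}{-502} = \left(-273\right) \left(- \frac{1}{502}\right) = \frac{273}{502}$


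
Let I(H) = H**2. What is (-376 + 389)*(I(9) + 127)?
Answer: 2704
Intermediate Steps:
(-376 + 389)*(I(9) + 127) = (-376 + 389)*(9**2 + 127) = 13*(81 + 127) = 13*208 = 2704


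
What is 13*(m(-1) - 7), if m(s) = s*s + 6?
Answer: 0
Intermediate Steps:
m(s) = 6 + s² (m(s) = s² + 6 = 6 + s²)
13*(m(-1) - 7) = 13*((6 + (-1)²) - 7) = 13*((6 + 1) - 7) = 13*(7 - 7) = 13*0 = 0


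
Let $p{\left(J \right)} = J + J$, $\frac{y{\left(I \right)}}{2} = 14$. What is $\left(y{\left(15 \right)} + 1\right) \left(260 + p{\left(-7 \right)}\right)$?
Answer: $7134$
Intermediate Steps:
$y{\left(I \right)} = 28$ ($y{\left(I \right)} = 2 \cdot 14 = 28$)
$p{\left(J \right)} = 2 J$
$\left(y{\left(15 \right)} + 1\right) \left(260 + p{\left(-7 \right)}\right) = \left(28 + 1\right) \left(260 + 2 \left(-7\right)\right) = 29 \left(260 - 14\right) = 29 \cdot 246 = 7134$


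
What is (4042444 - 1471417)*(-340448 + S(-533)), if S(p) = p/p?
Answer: -875298429069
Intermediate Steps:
S(p) = 1
(4042444 - 1471417)*(-340448 + S(-533)) = (4042444 - 1471417)*(-340448 + 1) = 2571027*(-340447) = -875298429069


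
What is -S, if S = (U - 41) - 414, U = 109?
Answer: 346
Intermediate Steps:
S = -346 (S = (109 - 41) - 414 = 68 - 414 = -346)
-S = -1*(-346) = 346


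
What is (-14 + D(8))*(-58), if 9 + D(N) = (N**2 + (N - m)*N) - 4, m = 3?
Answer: -4466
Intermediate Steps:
D(N) = -13 + N**2 + N*(-3 + N) (D(N) = -9 + ((N**2 + (N - 1*3)*N) - 4) = -9 + ((N**2 + (N - 3)*N) - 4) = -9 + ((N**2 + (-3 + N)*N) - 4) = -9 + ((N**2 + N*(-3 + N)) - 4) = -9 + (-4 + N**2 + N*(-3 + N)) = -13 + N**2 + N*(-3 + N))
(-14 + D(8))*(-58) = (-14 + (-13 - 3*8 + 2*8**2))*(-58) = (-14 + (-13 - 24 + 2*64))*(-58) = (-14 + (-13 - 24 + 128))*(-58) = (-14 + 91)*(-58) = 77*(-58) = -4466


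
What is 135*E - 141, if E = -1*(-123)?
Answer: 16464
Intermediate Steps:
E = 123
135*E - 141 = 135*123 - 141 = 16605 - 141 = 16464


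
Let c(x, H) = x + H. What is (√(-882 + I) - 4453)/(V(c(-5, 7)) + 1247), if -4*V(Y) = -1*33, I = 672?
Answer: -17812/5021 + 4*I*√210/5021 ≈ -3.5475 + 0.011545*I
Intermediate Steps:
c(x, H) = H + x
V(Y) = 33/4 (V(Y) = -(-1)*33/4 = -¼*(-33) = 33/4)
(√(-882 + I) - 4453)/(V(c(-5, 7)) + 1247) = (√(-882 + 672) - 4453)/(33/4 + 1247) = (√(-210) - 4453)/(5021/4) = (I*√210 - 4453)*(4/5021) = (-4453 + I*√210)*(4/5021) = -17812/5021 + 4*I*√210/5021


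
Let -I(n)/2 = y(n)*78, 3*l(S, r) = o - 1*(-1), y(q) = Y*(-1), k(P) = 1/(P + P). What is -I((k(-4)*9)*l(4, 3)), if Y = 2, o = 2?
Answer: -312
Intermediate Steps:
k(P) = 1/(2*P)
y(q) = -2 (y(q) = 2*(-1) = -2)
l(S, r) = 1 (l(S, r) = (2 - 1*(-1))/3 = (2 + 1)/3 = (⅓)*3 = 1)
I(n) = 312 (I(n) = -(-4)*78 = -2*(-156) = 312)
-I((k(-4)*9)*l(4, 3)) = -1*312 = -312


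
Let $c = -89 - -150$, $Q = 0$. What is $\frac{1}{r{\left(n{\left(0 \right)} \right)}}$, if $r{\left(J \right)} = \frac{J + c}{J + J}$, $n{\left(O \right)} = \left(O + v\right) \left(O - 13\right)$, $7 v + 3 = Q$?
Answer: $\frac{39}{233} \approx 0.16738$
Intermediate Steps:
$c = 61$ ($c = -89 + 150 = 61$)
$v = - \frac{3}{7}$ ($v = - \frac{3}{7} + \frac{1}{7} \cdot 0 = - \frac{3}{7} + 0 = - \frac{3}{7} \approx -0.42857$)
$n{\left(O \right)} = \left(-13 + O\right) \left(- \frac{3}{7} + O\right)$ ($n{\left(O \right)} = \left(O - \frac{3}{7}\right) \left(O - 13\right) = \left(- \frac{3}{7} + O\right) \left(-13 + O\right) = \left(-13 + O\right) \left(- \frac{3}{7} + O\right)$)
$r{\left(J \right)} = \frac{61 + J}{2 J}$ ($r{\left(J \right)} = \frac{J + 61}{J + J} = \frac{61 + J}{2 J}$)
$\frac{1}{r{\left(n{\left(0 \right)} \right)}} = \frac{1}{\frac{1}{2} \frac{1}{\frac{39}{7} + 0^{2} - 0} \left(61 + \left(\frac{39}{7} + 0^{2} - 0\right)\right)} = \frac{1}{\frac{1}{2} \frac{1}{\frac{39}{7} + 0 + 0} \left(61 + \left(\frac{39}{7} + 0 + 0\right)\right)} = \frac{1}{\frac{1}{2} \frac{1}{\frac{39}{7}} \left(61 + \frac{39}{7}\right)} = \frac{1}{\frac{1}{2} \cdot \frac{7}{39} \cdot \frac{466}{7}} = \frac{1}{\frac{233}{39}} = \frac{39}{233}$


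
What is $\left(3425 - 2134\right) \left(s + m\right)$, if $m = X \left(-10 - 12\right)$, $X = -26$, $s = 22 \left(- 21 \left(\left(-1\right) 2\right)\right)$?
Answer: $1931336$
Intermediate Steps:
$s = 924$ ($s = 22 \left(\left(-21\right) \left(-2\right)\right) = 22 \cdot 42 = 924$)
$m = 572$ ($m = - 26 \left(-10 - 12\right) = \left(-26\right) \left(-22\right) = 572$)
$\left(3425 - 2134\right) \left(s + m\right) = \left(3425 - 2134\right) \left(924 + 572\right) = \left(3425 - 2134\right) 1496 = 1291 \cdot 1496 = 1931336$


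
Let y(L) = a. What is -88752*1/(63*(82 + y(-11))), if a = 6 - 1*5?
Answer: -29584/1743 ≈ -16.973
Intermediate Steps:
a = 1 (a = 6 - 5 = 1)
y(L) = 1
-88752*1/(63*(82 + y(-11))) = -88752*1/(63*(82 + 1)) = -88752/(63*83) = -88752/5229 = -88752*1/5229 = -29584/1743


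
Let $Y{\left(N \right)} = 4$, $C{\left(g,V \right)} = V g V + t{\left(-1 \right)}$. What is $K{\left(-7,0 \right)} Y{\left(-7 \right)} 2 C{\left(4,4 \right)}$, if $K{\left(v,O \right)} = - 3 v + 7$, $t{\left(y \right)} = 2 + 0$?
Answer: $14784$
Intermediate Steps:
$t{\left(y \right)} = 2$
$C{\left(g,V \right)} = 2 + g V^{2}$ ($C{\left(g,V \right)} = V g V + 2 = g V^{2} + 2 = 2 + g V^{2}$)
$K{\left(v,O \right)} = 7 - 3 v$
$K{\left(-7,0 \right)} Y{\left(-7 \right)} 2 C{\left(4,4 \right)} = \left(7 - -21\right) 4 \cdot 2 \left(2 + 4 \cdot 4^{2}\right) = \left(7 + 21\right) 4 \cdot 2 \left(2 + 4 \cdot 16\right) = 28 \cdot 4 \cdot 2 \left(2 + 64\right) = 112 \cdot 2 \cdot 66 = 112 \cdot 132 = 14784$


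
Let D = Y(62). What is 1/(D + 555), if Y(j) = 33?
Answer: 1/588 ≈ 0.0017007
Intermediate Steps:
D = 33
1/(D + 555) = 1/(33 + 555) = 1/588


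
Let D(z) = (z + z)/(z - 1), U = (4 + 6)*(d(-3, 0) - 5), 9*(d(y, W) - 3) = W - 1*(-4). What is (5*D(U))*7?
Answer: 9800/149 ≈ 65.772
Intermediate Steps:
d(y, W) = 31/9 + W/9 (d(y, W) = 3 + (W - 1*(-4))/9 = 3 + (W + 4)/9 = 3 + (4 + W)/9 = 3 + (4/9 + W/9) = 31/9 + W/9)
U = -140/9 (U = (4 + 6)*((31/9 + (1/9)*0) - 5) = 10*((31/9 + 0) - 5) = 10*(31/9 - 5) = 10*(-14/9) = -140/9 ≈ -15.556)
D(z) = 2*z/(-1 + z) (D(z) = (2*z)/(-1 + z) = 2*z/(-1 + z))
(5*D(U))*7 = (5*(2*(-140/9)/(-1 - 140/9)))*7 = (5*(2*(-140/9)/(-149/9)))*7 = (5*(2*(-140/9)*(-9/149)))*7 = (5*(280/149))*7 = (1400/149)*7 = 9800/149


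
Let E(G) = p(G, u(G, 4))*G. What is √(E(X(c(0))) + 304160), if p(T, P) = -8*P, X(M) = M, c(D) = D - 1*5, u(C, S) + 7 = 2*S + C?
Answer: 40*√190 ≈ 551.36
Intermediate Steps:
u(C, S) = -7 + C + 2*S (u(C, S) = -7 + (2*S + C) = -7 + (C + 2*S) = -7 + C + 2*S)
c(D) = -5 + D (c(D) = D - 5 = -5 + D)
E(G) = G*(-8 - 8*G) (E(G) = (-8*(-7 + G + 2*4))*G = (-8*(-7 + G + 8))*G = (-8*(1 + G))*G = (-8 - 8*G)*G = G*(-8 - 8*G))
√(E(X(c(0))) + 304160) = √(-8*(-5 + 0)*(1 + (-5 + 0)) + 304160) = √(-8*(-5)*(1 - 5) + 304160) = √(-8*(-5)*(-4) + 304160) = √(-160 + 304160) = √304000 = 40*√190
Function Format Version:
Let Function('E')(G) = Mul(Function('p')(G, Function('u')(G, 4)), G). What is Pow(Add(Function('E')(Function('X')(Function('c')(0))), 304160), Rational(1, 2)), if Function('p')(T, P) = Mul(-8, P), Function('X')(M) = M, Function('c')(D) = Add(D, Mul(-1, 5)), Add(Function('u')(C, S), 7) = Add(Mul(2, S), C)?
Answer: Mul(40, Pow(190, Rational(1, 2))) ≈ 551.36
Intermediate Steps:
Function('u')(C, S) = Add(-7, C, Mul(2, S)) (Function('u')(C, S) = Add(-7, Add(Mul(2, S), C)) = Add(-7, Add(C, Mul(2, S))) = Add(-7, C, Mul(2, S)))
Function('c')(D) = Add(-5, D) (Function('c')(D) = Add(D, -5) = Add(-5, D))
Function('E')(G) = Mul(G, Add(-8, Mul(-8, G))) (Function('E')(G) = Mul(Mul(-8, Add(-7, G, Mul(2, 4))), G) = Mul(Mul(-8, Add(-7, G, 8)), G) = Mul(Mul(-8, Add(1, G)), G) = Mul(Add(-8, Mul(-8, G)), G) = Mul(G, Add(-8, Mul(-8, G))))
Pow(Add(Function('E')(Function('X')(Function('c')(0))), 304160), Rational(1, 2)) = Pow(Add(Mul(-8, Add(-5, 0), Add(1, Add(-5, 0))), 304160), Rational(1, 2)) = Pow(Add(Mul(-8, -5, Add(1, -5)), 304160), Rational(1, 2)) = Pow(Add(Mul(-8, -5, -4), 304160), Rational(1, 2)) = Pow(Add(-160, 304160), Rational(1, 2)) = Pow(304000, Rational(1, 2)) = Mul(40, Pow(190, Rational(1, 2)))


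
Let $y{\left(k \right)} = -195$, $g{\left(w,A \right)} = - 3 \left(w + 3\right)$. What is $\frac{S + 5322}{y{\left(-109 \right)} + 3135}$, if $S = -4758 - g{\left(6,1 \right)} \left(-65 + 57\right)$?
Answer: $\frac{29}{245} \approx 0.11837$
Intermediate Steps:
$g{\left(w,A \right)} = -9 - 3 w$ ($g{\left(w,A \right)} = - 3 \left(3 + w\right) = -9 - 3 w$)
$S = -4974$ ($S = -4758 - \left(-9 - 18\right) \left(-65 + 57\right) = -4758 - \left(-9 - 18\right) \left(-8\right) = -4758 - \left(-27\right) \left(-8\right) = -4758 - 216 = -4974$)
$\frac{S + 5322}{y{\left(-109 \right)} + 3135} = \frac{-4974 + 5322}{-195 + 3135} = \frac{348}{2940} = 348 \cdot \frac{1}{2940} = \frac{29}{245}$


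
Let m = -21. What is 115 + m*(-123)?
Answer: 2698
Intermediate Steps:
115 + m*(-123) = 115 - 21*(-123) = 115 + 2583 = 2698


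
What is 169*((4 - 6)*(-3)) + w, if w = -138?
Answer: 876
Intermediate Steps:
169*((4 - 6)*(-3)) + w = 169*((4 - 6)*(-3)) - 138 = 169*(-2*(-3)) - 138 = 169*6 - 138 = 1014 - 138 = 876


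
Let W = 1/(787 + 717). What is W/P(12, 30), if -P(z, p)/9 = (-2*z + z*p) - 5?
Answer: -1/4480416 ≈ -2.2319e-7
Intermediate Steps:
P(z, p) = 45 + 18*z - 9*p*z (P(z, p) = -9*((-2*z + z*p) - 5) = -9*((-2*z + p*z) - 5) = -9*(-5 - 2*z + p*z) = 45 + 18*z - 9*p*z)
W = 1/1504 ≈ 0.00066489
W/P(12, 30) = 1/(1504*(45 + 18*12 - 9*30*12)) = 1/(1504*(45 + 216 - 3240)) = (1/1504)/(-2979) = (1/1504)*(-1/2979) = -1/4480416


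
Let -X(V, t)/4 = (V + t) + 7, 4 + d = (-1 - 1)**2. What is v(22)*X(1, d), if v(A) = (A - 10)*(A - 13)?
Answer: -3456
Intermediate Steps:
d = 0 (d = -4 + (-1 - 1)**2 = -4 + (-2)**2 = -4 + 4 = 0)
X(V, t) = -28 - 4*V - 4*t (X(V, t) = -4*((V + t) + 7) = -4*(7 + V + t) = -28 - 4*V - 4*t)
v(A) = (-13 + A)*(-10 + A) (v(A) = (-10 + A)*(-13 + A) = (-13 + A)*(-10 + A))
v(22)*X(1, d) = (130 + 22**2 - 23*22)*(-28 - 4*1 - 4*0) = (130 + 484 - 506)*(-28 - 4 + 0) = 108*(-32) = -3456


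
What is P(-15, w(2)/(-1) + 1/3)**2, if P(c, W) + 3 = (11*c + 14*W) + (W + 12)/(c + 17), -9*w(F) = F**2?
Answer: 7360369/324 ≈ 22717.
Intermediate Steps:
w(F) = -F**2/9
P(c, W) = -3 + 11*c + 14*W + (12 + W)/(17 + c) (P(c, W) = -3 + ((11*c + 14*W) + (W + 12)/(c + 17)) = -3 + ((11*c + 14*W) + (12 + W)/(17 + c)) = -3 + (11*c + 14*W + (12 + W)/(17 + c)) = -3 + 11*c + 14*W + (12 + W)/(17 + c))
P(-15, w(2)/(-1) + 1/3)**2 = ((-39 + 11*(-15)**2 + 184*(-15) + 239*(-1/9*2**2/(-1) + 1/3) + 14*(-1/9*2**2/(-1) + 1/3)*(-15))/(17 - 15))**2 = ((-39 + 11*225 - 2760 + 239*(-1/9*4*(-1) + 1*(1/3)) + 14*(-1/9*4*(-1) + 1*(1/3))*(-15))/2)**2 = ((-39 + 2475 - 2760 + 239*(-4/9*(-1) + 1/3) + 14*(-4/9*(-1) + 1/3)*(-15))/2)**2 = ((-39 + 2475 - 2760 + 239*(4/9 + 1/3) + 14*(4/9 + 1/3)*(-15))/2)**2 = ((-39 + 2475 - 2760 + 239*(7/9) + 14*(7/9)*(-15))/2)**2 = ((-39 + 2475 - 2760 + 1673/9 - 490/3)/2)**2 = ((1/2)*(-2713/9))**2 = (-2713/18)**2 = 7360369/324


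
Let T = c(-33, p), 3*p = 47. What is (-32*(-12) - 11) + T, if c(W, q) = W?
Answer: 340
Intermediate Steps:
p = 47/3 (p = (⅓)*47 = 47/3 ≈ 15.667)
T = -33
(-32*(-12) - 11) + T = (-32*(-12) - 11) - 33 = (384 - 11) - 33 = 373 - 33 = 340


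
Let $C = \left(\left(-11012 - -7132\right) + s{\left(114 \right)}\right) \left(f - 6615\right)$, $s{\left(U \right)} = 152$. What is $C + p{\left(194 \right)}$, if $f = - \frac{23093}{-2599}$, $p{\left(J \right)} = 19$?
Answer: $\frac{64007169957}{2599} \approx 2.4628 \cdot 10^{7}$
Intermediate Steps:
$f = \frac{23093}{2599}$ ($f = \left(-23093\right) \left(- \frac{1}{2599}\right) = \frac{23093}{2599} \approx 8.8853$)
$C = \frac{64007120576}{2599}$ ($C = \left(\left(-11012 - -7132\right) + 152\right) \left(\frac{23093}{2599} - 6615\right) = \left(\left(-11012 + 7132\right) + 152\right) \left(- \frac{17169292}{2599}\right) = \left(-3880 + 152\right) \left(- \frac{17169292}{2599}\right) = \left(-3728\right) \left(- \frac{17169292}{2599}\right) = \frac{64007120576}{2599} \approx 2.4628 \cdot 10^{7}$)
$C + p{\left(194 \right)} = \frac{64007120576}{2599} + 19 = \frac{64007169957}{2599}$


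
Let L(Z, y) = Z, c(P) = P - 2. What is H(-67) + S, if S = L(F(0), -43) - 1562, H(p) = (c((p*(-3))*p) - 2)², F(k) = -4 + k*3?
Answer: 181466275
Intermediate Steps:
c(P) = -2 + P
F(k) = -4 + 3*k
H(p) = (-4 - 3*p²)² (H(p) = ((-2 + (p*(-3))*p) - 2)² = ((-2 + (-3*p)*p) - 2)² = ((-2 - 3*p²) - 2)² = (-4 - 3*p²)²)
S = -1566 (S = (-4 + 3*0) - 1562 = (-4 + 0) - 1562 = -4 - 1562 = -1566)
H(-67) + S = (4 + 3*(-67)²)² - 1566 = (4 + 3*4489)² - 1566 = (4 + 13467)² - 1566 = 13471² - 1566 = 181467841 - 1566 = 181466275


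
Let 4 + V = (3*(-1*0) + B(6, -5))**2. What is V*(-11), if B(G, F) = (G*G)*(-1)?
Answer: -14212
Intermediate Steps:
B(G, F) = -G**2 (B(G, F) = G**2*(-1) = -G**2)
V = 1292 (V = -4 + (3*(-1*0) - 1*6**2)**2 = -4 + (3*0 - 1*36)**2 = -4 + (0 - 36)**2 = -4 + (-36)**2 = -4 + 1296 = 1292)
V*(-11) = 1292*(-11) = -14212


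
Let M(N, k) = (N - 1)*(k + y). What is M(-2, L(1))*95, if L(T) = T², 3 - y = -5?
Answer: -2565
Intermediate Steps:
y = 8 (y = 3 - 1*(-5) = 3 + 5 = 8)
M(N, k) = (-1 + N)*(8 + k) (M(N, k) = (N - 1)*(k + 8) = (-1 + N)*(8 + k))
M(-2, L(1))*95 = (-8 - 1*1² + 8*(-2) - 2*1²)*95 = (-8 - 1*1 - 16 - 2*1)*95 = (-8 - 1 - 16 - 2)*95 = -27*95 = -2565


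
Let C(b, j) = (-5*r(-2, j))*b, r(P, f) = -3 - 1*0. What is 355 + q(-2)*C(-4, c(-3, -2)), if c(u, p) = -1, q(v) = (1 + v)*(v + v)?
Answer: 115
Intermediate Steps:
r(P, f) = -3 (r(P, f) = -3 + 0 = -3)
q(v) = 2*v*(1 + v) (q(v) = (1 + v)*(2*v) = 2*v*(1 + v))
C(b, j) = 15*b (C(b, j) = (-5*(-3))*b = 15*b)
355 + q(-2)*C(-4, c(-3, -2)) = 355 + (2*(-2)*(1 - 2))*(15*(-4)) = 355 + (2*(-2)*(-1))*(-60) = 355 + 4*(-60) = 355 - 240 = 115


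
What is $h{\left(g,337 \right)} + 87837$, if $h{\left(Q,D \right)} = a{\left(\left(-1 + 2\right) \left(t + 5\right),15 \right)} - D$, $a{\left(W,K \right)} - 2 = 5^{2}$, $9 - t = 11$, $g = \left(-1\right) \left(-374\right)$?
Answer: $87527$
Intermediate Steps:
$g = 374$
$t = -2$ ($t = 9 - 11 = -2$)
$a{\left(W,K \right)} = 27$ ($a{\left(W,K \right)} = 2 + 5^{2} = 2 + 25 = 27$)
$h{\left(Q,D \right)} = 27 - D$
$h{\left(g,337 \right)} + 87837 = \left(27 - 337\right) + 87837 = -310 + 87837 = 87527$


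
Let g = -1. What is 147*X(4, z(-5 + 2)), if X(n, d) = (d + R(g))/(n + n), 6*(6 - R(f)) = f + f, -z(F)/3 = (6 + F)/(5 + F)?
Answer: 539/16 ≈ 33.688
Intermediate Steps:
z(F) = -3*(6 + F)/(5 + F)
R(f) = 6 - f/3 (R(f) = 6 - (f + f)/6 = 6 - f/3)
X(n, d) = (19/3 + d)/(2*n) (X(n, d) = (d + (6 - 1/3*(-1)))/(n + n) = (d + (6 + 1/3))/((2*n)) = (d + 19/3)*(1/(2*n)) = (19/3 + d)*(1/(2*n)) = (19/3 + d)/(2*n))
147*X(4, z(-5 + 2)) = 147*((1/6)*(19 + 3*(3*(-6 - (-5 + 2))/(5 + (-5 + 2))))/4) = 147*((1/6)*(1/4)*(19 + 3*(3*(-6 - 1*(-3))/(5 - 3)))) = 147*((1/6)*(1/4)*(19 + 3*(3*(-6 + 3)/2))) = 147*((1/6)*(1/4)*(19 + 3*(3*(1/2)*(-3)))) = 147*((1/6)*(1/4)*(19 + 3*(-9/2))) = 147*((1/6)*(1/4)*(19 - 27/2)) = 147*((1/6)*(1/4)*(11/2)) = 147*(11/48) = 539/16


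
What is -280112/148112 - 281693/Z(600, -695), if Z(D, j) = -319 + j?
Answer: 2589880003/9386598 ≈ 275.91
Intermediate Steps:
-280112/148112 - 281693/Z(600, -695) = -280112/148112 - 281693/(-319 - 695) = -280112*1/148112 - 281693/(-1014) = -17507/9257 - 281693*(-1/1014) = -17507/9257 + 281693/1014 = 2589880003/9386598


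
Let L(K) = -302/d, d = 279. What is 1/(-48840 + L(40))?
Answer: -279/13626662 ≈ -2.0475e-5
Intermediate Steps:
L(K) = -302/279
1/(-48840 + L(40)) = 1/(-48840 - 302/279) = 1/(-13626662/279) = -279/13626662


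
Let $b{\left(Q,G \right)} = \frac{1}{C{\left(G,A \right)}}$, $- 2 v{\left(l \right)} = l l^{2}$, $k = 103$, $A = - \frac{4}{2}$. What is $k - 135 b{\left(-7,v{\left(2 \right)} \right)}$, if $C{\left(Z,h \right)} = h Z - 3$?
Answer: $76$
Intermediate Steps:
$A = -2$ ($A = \left(-4\right) \frac{1}{2} = -2$)
$C{\left(Z,h \right)} = -3 + Z h$ ($C{\left(Z,h \right)} = Z h - 3 = -3 + Z h$)
$v{\left(l \right)} = - \frac{l^{3}}{2}$ ($v{\left(l \right)} = - \frac{l l^{2}}{2} = - \frac{l^{3}}{2}$)
$b{\left(Q,G \right)} = \frac{1}{-3 - 2 G}$ ($b{\left(Q,G \right)} = \frac{1}{-3 + G \left(-2\right)} = \frac{1}{-3 - 2 G}$)
$k - 135 b{\left(-7,v{\left(2 \right)} \right)} = 103 - \frac{135}{-3 - 2 \left(- \frac{2^{3}}{2}\right)} = 103 - \frac{135}{-3 - 2 \left(\left(- \frac{1}{2}\right) 8\right)} = 103 - \frac{135}{-3 - -8} = 103 - \frac{135}{-3 + 8} = 103 - \frac{135}{5} = 103 - 27 = 76$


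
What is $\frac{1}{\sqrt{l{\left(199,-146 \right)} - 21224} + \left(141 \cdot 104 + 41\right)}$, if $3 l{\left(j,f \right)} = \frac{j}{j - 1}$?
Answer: $\frac{8734770}{128457399707} - \frac{3 i \sqrt{832052562}}{128457399707} \approx 6.7997 \cdot 10^{-5} - 6.7365 \cdot 10^{-7} i$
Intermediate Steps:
$l{\left(j,f \right)} = \frac{j}{3 \left(-1 + j\right)}$ ($l{\left(j,f \right)} = \frac{j \frac{1}{j - 1}}{3} = \frac{j \frac{1}{-1 + j}}{3} = \frac{j}{3 \left(-1 + j\right)}$)
$\frac{1}{\sqrt{l{\left(199,-146 \right)} - 21224} + \left(141 \cdot 104 + 41\right)} = \frac{1}{\sqrt{\frac{1}{3} \cdot 199 \frac{1}{-1 + 199} - 21224} + \left(141 \cdot 104 + 41\right)} = \frac{1}{\sqrt{\frac{1}{3} \cdot 199 \cdot \frac{1}{198} - 21224} + \left(14664 + 41\right)} = \frac{1}{\sqrt{\frac{1}{3} \cdot 199 \cdot \frac{1}{198} - 21224} + 14705} = \frac{1}{\sqrt{\frac{199}{594} - 21224} + 14705} = \frac{1}{\sqrt{- \frac{12606857}{594}} + 14705} = \frac{1}{\frac{i \sqrt{832052562}}{198} + 14705} = \frac{1}{14705 + \frac{i \sqrt{832052562}}{198}}$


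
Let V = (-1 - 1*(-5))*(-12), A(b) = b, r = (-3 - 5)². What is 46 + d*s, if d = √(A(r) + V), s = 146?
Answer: 630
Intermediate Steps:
r = 64 (r = (-8)² = 64)
V = -48 (V = (-1 + 5)*(-12) = 4*(-12) = -48)
d = 4 (d = √(64 - 48) = √16 = 4)
46 + d*s = 46 + 4*146 = 46 + 584 = 630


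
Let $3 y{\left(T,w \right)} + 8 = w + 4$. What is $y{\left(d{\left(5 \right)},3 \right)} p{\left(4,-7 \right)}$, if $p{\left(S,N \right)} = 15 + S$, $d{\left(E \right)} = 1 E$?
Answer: $- \frac{19}{3} \approx -6.3333$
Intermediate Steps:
$d{\left(E \right)} = E$
$y{\left(T,w \right)} = - \frac{4}{3} + \frac{w}{3}$ ($y{\left(T,w \right)} = - \frac{8}{3} + \frac{w + 4}{3} = - \frac{8}{3} + \frac{4 + w}{3} = - \frac{8}{3} + \left(\frac{4}{3} + \frac{w}{3}\right) = - \frac{4}{3} + \frac{w}{3}$)
$y{\left(d{\left(5 \right)},3 \right)} p{\left(4,-7 \right)} = \left(- \frac{4}{3} + \frac{1}{3} \cdot 3\right) \left(15 + 4\right) = \left(- \frac{4}{3} + 1\right) 19 = \left(- \frac{1}{3}\right) 19 = - \frac{19}{3}$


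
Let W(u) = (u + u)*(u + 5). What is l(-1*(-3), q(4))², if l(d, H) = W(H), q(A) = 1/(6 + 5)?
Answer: 12544/14641 ≈ 0.85677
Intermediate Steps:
W(u) = 2*u*(5 + u) (W(u) = (2*u)*(5 + u) = 2*u*(5 + u))
q(A) = 1/11
l(d, H) = 2*H*(5 + H)
l(-1*(-3), q(4))² = (2*(1/11)*(5 + 1/11))² = (2*(1/11)*(56/11))² = (112/121)² = 12544/14641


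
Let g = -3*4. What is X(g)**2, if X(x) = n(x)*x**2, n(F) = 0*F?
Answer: 0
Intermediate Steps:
n(F) = 0
g = -12
X(x) = 0 (X(x) = 0*x**2 = 0)
X(g)**2 = 0**2 = 0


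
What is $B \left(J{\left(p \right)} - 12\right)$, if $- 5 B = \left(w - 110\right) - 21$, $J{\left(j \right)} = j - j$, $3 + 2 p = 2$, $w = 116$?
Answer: $-36$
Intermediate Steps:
$p = - \frac{1}{2}$ ($p = - \frac{3}{2} + \frac{1}{2} \cdot 2 = - \frac{3}{2} + 1 = - \frac{1}{2} \approx -0.5$)
$J{\left(j \right)} = 0$
$B = 3$ ($B = - \frac{\left(116 - 110\right) - 21}{5} = - \frac{6 - 21}{5} = \left(- \frac{1}{5}\right) \left(-15\right) = 3$)
$B \left(J{\left(p \right)} - 12\right) = 3 \left(0 - 12\right) = 3 \left(-12\right) = -36$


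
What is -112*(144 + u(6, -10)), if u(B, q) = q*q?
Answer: -27328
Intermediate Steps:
u(B, q) = q²
-112*(144 + u(6, -10)) = -112*(144 + (-10)²) = -112*(144 + 100) = -112*244 = -27328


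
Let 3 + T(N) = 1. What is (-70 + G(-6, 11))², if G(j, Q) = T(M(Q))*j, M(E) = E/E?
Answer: 3364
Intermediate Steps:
M(E) = 1
T(N) = -2 (T(N) = -3 + 1 = -2)
G(j, Q) = -2*j
(-70 + G(-6, 11))² = (-70 - 2*(-6))² = (-70 + 12)² = (-58)² = 3364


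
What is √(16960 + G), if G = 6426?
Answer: √23386 ≈ 152.92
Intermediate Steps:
√(16960 + G) = √(16960 + 6426) = √23386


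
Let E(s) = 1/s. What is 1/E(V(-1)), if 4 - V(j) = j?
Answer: 5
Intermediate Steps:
V(j) = 4 - j
1/E(V(-1)) = 1/(1/(4 - 1*(-1))) = 1/(1/(4 + 1)) = 1/(1/5) = 5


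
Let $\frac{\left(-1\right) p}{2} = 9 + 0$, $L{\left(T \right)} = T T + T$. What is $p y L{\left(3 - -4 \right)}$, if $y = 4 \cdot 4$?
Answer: $-16128$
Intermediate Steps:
$y = 16$
$L{\left(T \right)} = T + T^{2}$ ($L{\left(T \right)} = T^{2} + T = T + T^{2}$)
$p = -18$ ($p = - 2 \left(9 + 0\right) = \left(-2\right) 9 = -18$)
$p y L{\left(3 - -4 \right)} = \left(-18\right) 16 \left(3 - -4\right) \left(1 + \left(3 - -4\right)\right) = - 288 \left(3 + 4\right) \left(1 + \left(3 + 4\right)\right) = - 288 \cdot 7 \left(1 + 7\right) = - 288 \cdot 7 \cdot 8 = \left(-288\right) 56 = -16128$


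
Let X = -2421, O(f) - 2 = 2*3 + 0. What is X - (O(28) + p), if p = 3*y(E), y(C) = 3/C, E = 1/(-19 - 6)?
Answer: -2204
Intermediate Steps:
O(f) = 8 (O(f) = 2 + (2*3 + 0) = 2 + (6 + 0) = 2 + 6 = 8)
E = -1/25 (E = 1/(-25) = -1/25 ≈ -0.040000)
p = -225 (p = 3*(3/(-1/25)) = 3*(3*(-25)) = 3*(-75) = -225)
X - (O(28) + p) = -2421 - (8 - 225) = -2421 - 1*(-217) = -2421 + 217 = -2204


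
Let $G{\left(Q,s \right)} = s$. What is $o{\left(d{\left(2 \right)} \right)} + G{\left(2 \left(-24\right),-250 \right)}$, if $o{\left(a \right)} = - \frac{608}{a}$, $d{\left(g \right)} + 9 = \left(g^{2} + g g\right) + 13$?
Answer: $- \frac{902}{3} \approx -300.67$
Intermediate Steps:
$d{\left(g \right)} = 4 + 2 g^{2}$ ($d{\left(g \right)} = -9 + \left(\left(g^{2} + g g\right) + 13\right) = -9 + \left(\left(g^{2} + g^{2}\right) + 13\right) = -9 + \left(2 g^{2} + 13\right) = -9 + \left(13 + 2 g^{2}\right) = 4 + 2 g^{2}$)
$o{\left(d{\left(2 \right)} \right)} + G{\left(2 \left(-24\right),-250 \right)} = - \frac{608}{4 + 2 \cdot 2^{2}} - 250 = - \frac{608}{4 + 2 \cdot 4} - 250 = - \frac{608}{4 + 8} - 250 = - \frac{608}{12} - 250 = \left(-608\right) \frac{1}{12} - 250 = - \frac{152}{3} - 250 = - \frac{902}{3}$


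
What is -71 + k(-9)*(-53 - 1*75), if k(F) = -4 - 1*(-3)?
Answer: 57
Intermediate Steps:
k(F) = -1 (k(F) = -4 + 3 = -1)
-71 + k(-9)*(-53 - 1*75) = -71 - (-53 - 1*75) = -71 - (-53 - 75) = -71 - 1*(-128) = -71 + 128 = 57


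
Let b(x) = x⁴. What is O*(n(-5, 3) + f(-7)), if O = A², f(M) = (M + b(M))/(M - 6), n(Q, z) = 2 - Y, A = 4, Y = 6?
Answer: -39136/13 ≈ -3010.5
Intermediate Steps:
n(Q, z) = -4 (n(Q, z) = 2 - 1*6 = 2 - 6 = -4)
f(M) = (M + M⁴)/(-6 + M) (f(M) = (M + M⁴)/(M - 6) = (M + M⁴)/(-6 + M))
O = 16 (O = 4² = 16)
O*(n(-5, 3) + f(-7)) = 16*(-4 + (-7 + (-7)⁴)/(-6 - 7)) = 16*(-4 + (-7 + 2401)/(-13)) = 16*(-4 - 1/13*2394) = 16*(-4 - 2394/13) = 16*(-2446/13) = -39136/13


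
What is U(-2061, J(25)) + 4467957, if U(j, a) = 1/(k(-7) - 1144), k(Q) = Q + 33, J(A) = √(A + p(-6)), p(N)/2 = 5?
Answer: 4995175925/1118 ≈ 4.4680e+6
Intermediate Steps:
p(N) = 10 (p(N) = 2*5 = 10)
J(A) = √(10 + A) (J(A) = √(A + 10) = √(10 + A))
k(Q) = 33 + Q
U(j, a) = -1/1118 (U(j, a) = 1/((33 - 7) - 1144) = 1/(26 - 1144) = 1/(-1118) = -1/1118)
U(-2061, J(25)) + 4467957 = -1/1118 + 4467957 = 4995175925/1118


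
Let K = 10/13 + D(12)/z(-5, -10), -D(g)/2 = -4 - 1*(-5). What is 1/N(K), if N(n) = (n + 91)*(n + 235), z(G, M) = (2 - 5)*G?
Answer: 38025/821062681 ≈ 4.6312e-5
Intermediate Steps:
z(G, M) = -3*G
D(g) = -2 (D(g) = -2*(-4 - 1*(-5)) = -2*(-4 + 5) = -2*1 = -2)
K = 124/195 (K = 10/13 - 2/((-3*(-5))) = 10*(1/13) - 2/15 = 10/13 - 2*1/15 = 10/13 - 2/15 = 124/195 ≈ 0.63590)
N(n) = (91 + n)*(235 + n)
1/N(K) = 1/(21385 + (124/195)² + 326*(124/195)) = 1/(21385 + 15376/38025 + 40424/195) = 1/(821062681/38025) = 38025/821062681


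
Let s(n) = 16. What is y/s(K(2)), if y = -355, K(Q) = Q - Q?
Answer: -355/16 ≈ -22.188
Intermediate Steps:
K(Q) = 0
y/s(K(2)) = -355/16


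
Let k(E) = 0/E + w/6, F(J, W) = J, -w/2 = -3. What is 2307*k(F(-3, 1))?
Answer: 2307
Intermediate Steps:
w = 6 (w = -2*(-3) = 6)
k(E) = 1 (k(E) = 0/E + 6/6 = 0 + 6*(⅙) = 0 + 1 = 1)
2307*k(F(-3, 1)) = 2307*1 = 2307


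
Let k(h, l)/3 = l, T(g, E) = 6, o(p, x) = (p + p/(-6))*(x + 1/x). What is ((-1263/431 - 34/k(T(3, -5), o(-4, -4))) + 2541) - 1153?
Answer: 2983101/2155 ≈ 1384.3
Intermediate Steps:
o(p, x) = 5*p*(x + 1/x)/6 (o(p, x) = (p + p*(-⅙))*(x + 1/x) = (p - p/6)*(x + 1/x) = (5*p/6)*(x + 1/x) = 5*p*(x + 1/x)/6)
k(h, l) = 3*l
((-1263/431 - 34/k(T(3, -5), o(-4, -4))) + 2541) - 1153 = ((-1263/431 - 34*2/(5*(1 + (-4)²))) + 2541) - 1153 = ((-1263*1/431 - 34*2/(5*(1 + 16))) + 2541) - 1153 = ((-1263/431 - 34/(3*((⅚)*(-4)*(-¼)*17))) + 2541) - 1153 = ((-1263/431 - 34/(3*(85/6))) + 2541) - 1153 = ((-1263/431 - 34/85/2) + 2541) - 1153 = ((-1263/431 - 34*2/85) + 2541) - 1153 = ((-1263/431 - ⅘) + 2541) - 1153 = (-8039/2155 + 2541) - 1153 = 5467816/2155 - 1153 = 2983101/2155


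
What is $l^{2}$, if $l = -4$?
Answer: $16$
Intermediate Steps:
$l^{2} = \left(-4\right)^{2} = 16$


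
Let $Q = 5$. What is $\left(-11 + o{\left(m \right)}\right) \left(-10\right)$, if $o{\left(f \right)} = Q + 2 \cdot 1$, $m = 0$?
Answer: $40$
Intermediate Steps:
$o{\left(f \right)} = 7$ ($o{\left(f \right)} = 5 + 2 \cdot 1 = 5 + 2 = 7$)
$\left(-11 + o{\left(m \right)}\right) \left(-10\right) = \left(-11 + 7\right) \left(-10\right) = \left(-4\right) \left(-10\right) = 40$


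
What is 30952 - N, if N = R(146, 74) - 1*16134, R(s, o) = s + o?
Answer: 46866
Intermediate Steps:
R(s, o) = o + s
N = -15914 (N = (74 + 146) - 1*16134 = 220 - 16134 = -15914)
30952 - N = 30952 - 1*(-15914) = 30952 + 15914 = 46866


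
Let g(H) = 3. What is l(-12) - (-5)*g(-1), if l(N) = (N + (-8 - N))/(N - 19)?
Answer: 473/31 ≈ 15.258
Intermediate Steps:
l(N) = -8/(-19 + N)
l(-12) - (-5)*g(-1) = -8/(-19 - 12) - (-5)*3 = -8/(-31) - 1*(-15) = -8*(-1/31) + 15 = 8/31 + 15 = 473/31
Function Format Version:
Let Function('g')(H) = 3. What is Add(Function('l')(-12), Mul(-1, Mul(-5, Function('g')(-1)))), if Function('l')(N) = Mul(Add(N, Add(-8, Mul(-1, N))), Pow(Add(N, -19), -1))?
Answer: Rational(473, 31) ≈ 15.258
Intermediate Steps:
Function('l')(N) = Mul(-8, Pow(Add(-19, N), -1))
Add(Function('l')(-12), Mul(-1, Mul(-5, Function('g')(-1)))) = Add(Mul(-8, Pow(Add(-19, -12), -1)), Mul(-1, Mul(-5, 3))) = Add(Mul(-8, Pow(-31, -1)), Mul(-1, -15)) = Add(Mul(-8, Rational(-1, 31)), 15) = Add(Rational(8, 31), 15) = Rational(473, 31)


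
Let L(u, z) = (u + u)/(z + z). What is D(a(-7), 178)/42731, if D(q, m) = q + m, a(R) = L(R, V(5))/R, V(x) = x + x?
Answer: 137/32870 ≈ 0.0041679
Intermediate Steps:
V(x) = 2*x
L(u, z) = u/z (L(u, z) = (2*u)/((2*z)) = (2*u)*(1/(2*z)) = u/z)
a(R) = 1/10 (a(R) = (R/((2*5)))/R = (R/10)/R = 1/10)
D(q, m) = m + q
D(a(-7), 178)/42731 = (178 + 1/10)/42731 = (1781/10)*(1/42731) = 137/32870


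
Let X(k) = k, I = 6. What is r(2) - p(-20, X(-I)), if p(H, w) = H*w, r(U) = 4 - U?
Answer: -118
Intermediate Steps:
r(2) - p(-20, X(-I)) = (4 - 1*2) - (-20)*(-1*6) = (4 - 2) - (-20)*(-6) = 2 - 1*120 = 2 - 120 = -118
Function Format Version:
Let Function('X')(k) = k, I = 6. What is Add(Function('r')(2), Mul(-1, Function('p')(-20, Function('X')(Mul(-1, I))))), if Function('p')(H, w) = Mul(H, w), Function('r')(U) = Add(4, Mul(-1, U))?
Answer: -118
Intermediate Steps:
Add(Function('r')(2), Mul(-1, Function('p')(-20, Function('X')(Mul(-1, I))))) = Add(Add(4, Mul(-1, 2)), Mul(-1, Mul(-20, Mul(-1, 6)))) = Add(Add(4, -2), Mul(-1, Mul(-20, -6))) = Add(2, Mul(-1, 120)) = Add(2, -120) = -118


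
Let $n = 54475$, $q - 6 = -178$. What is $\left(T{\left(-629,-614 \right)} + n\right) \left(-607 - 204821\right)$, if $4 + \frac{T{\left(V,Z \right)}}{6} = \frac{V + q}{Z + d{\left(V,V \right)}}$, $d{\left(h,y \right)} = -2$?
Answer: $- \frac{861426933027}{77} \approx -1.1187 \cdot 10^{10}$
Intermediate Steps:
$q = -172$ ($q = 6 - 178 = -172$)
$T{\left(V,Z \right)} = -24 + \frac{6 \left(-172 + V\right)}{-2 + Z}$ ($T{\left(V,Z \right)} = -24 + 6 \frac{V - 172}{Z - 2} = -24 + 6 \frac{-172 + V}{-2 + Z} = -24 + \frac{6 \left(-172 + V\right)}{-2 + Z}$)
$\left(T{\left(-629,-614 \right)} + n\right) \left(-607 - 204821\right) = \left(\frac{6 \left(-164 - 629 - -2456\right)}{-2 - 614} + 54475\right) \left(-607 - 204821\right) = \left(\frac{6 \left(-164 - 629 + 2456\right)}{-616} + 54475\right) \left(-205428\right) = \left(6 \left(- \frac{1}{616}\right) 1663 + 54475\right) \left(-205428\right) = \left(- \frac{4989}{308} + 54475\right) \left(-205428\right) = \frac{16773311}{308} \left(-205428\right) = - \frac{861426933027}{77}$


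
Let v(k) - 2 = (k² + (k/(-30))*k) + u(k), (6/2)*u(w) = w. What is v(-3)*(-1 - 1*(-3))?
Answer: 97/5 ≈ 19.400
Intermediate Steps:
u(w) = w/3
v(k) = 2 + k/3 + 29*k²/30 (v(k) = 2 + ((k² + (k/(-30))*k) + k/3) = 2 + ((k² + (k*(-1/30))*k) + k/3) = 2 + ((k² + (-k/30)*k) + k/3) = 2 + ((k² - k²/30) + k/3) = 2 + (29*k²/30 + k/3) = 2 + (k/3 + 29*k²/30) = 2 + k/3 + 29*k²/30)
v(-3)*(-1 - 1*(-3)) = (2 + (⅓)*(-3) + (29/30)*(-3)²)*(-1 - 1*(-3)) = (2 - 1 + (29/30)*9)*(-1 + 3) = (2 - 1 + 87/10)*2 = (97/10)*2 = 97/5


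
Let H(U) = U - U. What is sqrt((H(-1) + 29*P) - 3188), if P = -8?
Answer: 6*I*sqrt(95) ≈ 58.481*I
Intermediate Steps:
H(U) = 0
sqrt((H(-1) + 29*P) - 3188) = sqrt((0 + 29*(-8)) - 3188) = sqrt((0 - 232) - 3188) = sqrt(-232 - 3188) = sqrt(-3420) = 6*I*sqrt(95)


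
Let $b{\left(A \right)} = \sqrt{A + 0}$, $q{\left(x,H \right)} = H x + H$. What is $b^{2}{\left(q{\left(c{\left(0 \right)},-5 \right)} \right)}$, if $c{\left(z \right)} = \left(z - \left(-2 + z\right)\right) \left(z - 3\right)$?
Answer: $25$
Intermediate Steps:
$c{\left(z \right)} = -6 + 2 z$ ($c{\left(z \right)} = 2 \left(-3 + z\right) = -6 + 2 z$)
$q{\left(x,H \right)} = H + H x$
$b{\left(A \right)} = \sqrt{A}$
$b^{2}{\left(q{\left(c{\left(0 \right)},-5 \right)} \right)} = \left(\sqrt{- 5 \left(1 + \left(-6 + 2 \cdot 0\right)\right)}\right)^{2} = \left(\sqrt{- 5 \left(1 + \left(-6 + 0\right)\right)}\right)^{2} = \left(\sqrt{- 5 \left(1 - 6\right)}\right)^{2} = \left(\sqrt{\left(-5\right) \left(-5\right)}\right)^{2} = \left(\sqrt{25}\right)^{2} = 5^{2} = 25$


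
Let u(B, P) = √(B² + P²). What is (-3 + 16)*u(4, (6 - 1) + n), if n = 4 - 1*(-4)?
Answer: 13*√185 ≈ 176.82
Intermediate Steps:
n = 8 (n = 4 + 4 = 8)
(-3 + 16)*u(4, (6 - 1) + n) = (-3 + 16)*√(4² + ((6 - 1) + 8)²) = 13*√(16 + (5 + 8)²) = 13*√(16 + 13²) = 13*√(16 + 169) = 13*√185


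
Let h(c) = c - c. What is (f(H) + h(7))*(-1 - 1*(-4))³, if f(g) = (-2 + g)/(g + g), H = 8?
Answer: 81/8 ≈ 10.125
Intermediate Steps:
h(c) = 0
f(g) = (-2 + g)/(2*g) (f(g) = (-2 + g)/((2*g)) = (-2 + g)*(1/(2*g)) = (-2 + g)/(2*g))
(f(H) + h(7))*(-1 - 1*(-4))³ = ((½)*(-2 + 8)/8 + 0)*(-1 - 1*(-4))³ = ((½)*(⅛)*6 + 0)*(-1 + 4)³ = (3/8 + 0)*3³ = (3/8)*27 = 81/8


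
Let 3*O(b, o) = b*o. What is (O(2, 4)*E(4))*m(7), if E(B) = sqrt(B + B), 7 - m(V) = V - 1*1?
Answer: 16*sqrt(2)/3 ≈ 7.5425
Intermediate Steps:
O(b, o) = b*o/3 (O(b, o) = (b*o)/3 = b*o/3)
m(V) = 8 - V (m(V) = 7 - (V - 1*1) = 7 - (V - 1) = 7 - (-1 + V) = 7 + (1 - V) = 8 - V)
E(B) = sqrt(2)*sqrt(B) (E(B) = sqrt(2*B) = sqrt(2)*sqrt(B))
(O(2, 4)*E(4))*m(7) = (((1/3)*2*4)*(sqrt(2)*sqrt(4)))*(8 - 1*7) = (8*(sqrt(2)*2)/3)*(8 - 7) = (8*(2*sqrt(2))/3)*1 = (16*sqrt(2)/3)*1 = 16*sqrt(2)/3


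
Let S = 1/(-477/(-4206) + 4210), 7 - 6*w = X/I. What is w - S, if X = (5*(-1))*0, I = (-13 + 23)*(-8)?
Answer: 41309641/35415474 ≈ 1.1664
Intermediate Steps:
I = -80 (I = 10*(-8) = -80)
X = 0 (X = -5*0 = 0)
w = 7/6 (w = 7/6 - 0/(-80) = 7/6 - 0*(-1)/80 = 7/6 - 1/6*0 = 7/6 + 0 = 7/6 ≈ 1.1667)
S = 1402/5902579 (S = 1/(-477*(-1/4206) + 4210) = 1/(159/1402 + 4210) = 1/(5902579/1402) = 1402/5902579 ≈ 0.00023752)
w - S = 7/6 - 1*1402/5902579 = 7/6 - 1402/5902579 = 41309641/35415474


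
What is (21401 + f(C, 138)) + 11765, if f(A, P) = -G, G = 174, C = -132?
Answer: 32992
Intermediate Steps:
f(A, P) = -174 (f(A, P) = -1*174 = -174)
(21401 + f(C, 138)) + 11765 = (21401 - 174) + 11765 = 21227 + 11765 = 32992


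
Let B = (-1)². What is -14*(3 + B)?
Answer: -56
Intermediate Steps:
B = 1
-14*(3 + B) = -14*(3 + 1) = -14*4 = -56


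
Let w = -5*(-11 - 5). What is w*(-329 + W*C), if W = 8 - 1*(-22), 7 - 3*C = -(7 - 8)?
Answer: -21520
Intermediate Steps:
w = 80 (w = -5*(-16) = 80)
C = 2 (C = 7/3 - (-1)*(7 - 8)/3 = 7/3 - (-1)*(-1)/3 = 7/3 - ⅓*1 = 7/3 - ⅓ = 2)
W = 30 (W = 8 + 22 = 30)
w*(-329 + W*C) = 80*(-329 + 30*2) = 80*(-329 + 60) = 80*(-269) = -21520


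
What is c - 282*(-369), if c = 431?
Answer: 104489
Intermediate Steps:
c - 282*(-369) = 431 - 282*(-369) = 431 + 104058 = 104489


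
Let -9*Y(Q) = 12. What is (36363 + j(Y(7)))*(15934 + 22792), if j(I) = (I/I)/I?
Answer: 2816328987/2 ≈ 1.4082e+9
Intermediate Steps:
Y(Q) = -4/3 (Y(Q) = -1/9*12 = -4/3)
j(I) = 1/I
(36363 + j(Y(7)))*(15934 + 22792) = (36363 + 1/(-4/3))*(15934 + 22792) = (36363 - 3/4)*38726 = (145449/4)*38726 = 2816328987/2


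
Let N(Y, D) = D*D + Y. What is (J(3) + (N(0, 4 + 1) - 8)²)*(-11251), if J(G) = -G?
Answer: -3217786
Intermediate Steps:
N(Y, D) = Y + D² (N(Y, D) = D² + Y = Y + D²)
(J(3) + (N(0, 4 + 1) - 8)²)*(-11251) = (-1*3 + ((0 + (4 + 1)²) - 8)²)*(-11251) = (-3 + ((0 + 5²) - 8)²)*(-11251) = (-3 + ((0 + 25) - 8)²)*(-11251) = (-3 + (25 - 8)²)*(-11251) = (-3 + 17²)*(-11251) = (-3 + 289)*(-11251) = 286*(-11251) = -3217786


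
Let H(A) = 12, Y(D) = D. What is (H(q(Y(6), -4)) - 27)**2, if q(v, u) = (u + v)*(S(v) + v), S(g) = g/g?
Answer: 225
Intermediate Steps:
S(g) = 1
q(v, u) = (1 + v)*(u + v) (q(v, u) = (u + v)*(1 + v) = (1 + v)*(u + v))
(H(q(Y(6), -4)) - 27)**2 = (12 - 27)**2 = (-15)**2 = 225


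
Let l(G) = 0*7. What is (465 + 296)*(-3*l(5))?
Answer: 0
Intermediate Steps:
l(G) = 0
(465 + 296)*(-3*l(5)) = (465 + 296)*(-3*0) = 761*0 = 0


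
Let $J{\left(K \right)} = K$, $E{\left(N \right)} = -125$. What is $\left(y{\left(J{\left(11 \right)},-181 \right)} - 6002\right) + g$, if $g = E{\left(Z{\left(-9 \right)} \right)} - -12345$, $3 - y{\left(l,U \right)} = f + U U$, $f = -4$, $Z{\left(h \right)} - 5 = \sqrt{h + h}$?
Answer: $-26536$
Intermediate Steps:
$Z{\left(h \right)} = 5 + \sqrt{2} \sqrt{h}$ ($Z{\left(h \right)} = 5 + \sqrt{h + h} = 5 + \sqrt{2 h} = 5 + \sqrt{2} \sqrt{h}$)
$y{\left(l,U \right)} = 7 - U^{2}$ ($y{\left(l,U \right)} = 3 - \left(-4 + U U\right) = 3 - \left(-4 + U^{2}\right) = 7 - U^{2}$)
$g = 12220$ ($g = -125 - -12345 = -125 + 12345 = 12220$)
$\left(y{\left(J{\left(11 \right)},-181 \right)} - 6002\right) + g = \left(\left(7 - \left(-181\right)^{2}\right) - 6002\right) + 12220 = \left(\left(7 - 32761\right) - 6002\right) + 12220 = \left(-32754 - 6002\right) + 12220 = -38756 + 12220 = -26536$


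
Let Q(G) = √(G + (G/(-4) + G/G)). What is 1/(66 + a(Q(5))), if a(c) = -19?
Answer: 1/47 ≈ 0.021277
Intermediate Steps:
Q(G) = √(1 + 3*G/4) (Q(G) = √(G + (G*(-¼) + 1)) = √(G + (-G/4 + 1)) = √(G + (1 - G/4)) = √(1 + 3*G/4))
1/(66 + a(Q(5))) = 1/(66 - 19) = 1/47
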